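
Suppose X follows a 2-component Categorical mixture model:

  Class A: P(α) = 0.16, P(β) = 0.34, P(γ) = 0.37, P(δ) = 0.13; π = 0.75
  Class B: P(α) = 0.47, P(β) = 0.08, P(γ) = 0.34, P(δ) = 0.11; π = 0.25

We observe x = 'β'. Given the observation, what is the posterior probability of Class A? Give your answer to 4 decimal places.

0.9273

P(component k | x) = w_k·f_k(x) / marginal(x), where marginal(x) = Σ_j w_j·f_j(x).
Component likelihoods at x = 'β':
  L_A = P(β | comp) = 0.34
  L_B = P(β | comp) = 0.08
Unnormalised posteriors:
  w_A·L_A = 0.75 × 0.34 = 0.255
  w_B·L_B = 0.25 × 0.08 = 0.02
Evidence: 0.255 + 0.02 = 0.275
P(Class A | data) ≈ 0.9273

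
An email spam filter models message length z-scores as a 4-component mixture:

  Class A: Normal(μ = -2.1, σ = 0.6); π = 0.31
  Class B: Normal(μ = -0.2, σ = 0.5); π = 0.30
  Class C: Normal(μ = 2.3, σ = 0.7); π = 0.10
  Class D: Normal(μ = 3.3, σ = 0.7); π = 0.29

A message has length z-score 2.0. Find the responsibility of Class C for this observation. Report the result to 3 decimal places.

0.638

Posterior ∝ prior × likelihood, so P(k | x) ∝ w_k f_k(x); normalise over all components.
Component likelihoods at x = 2.0:
  p_A = (1/(0.6·√(2π)))·exp(−(2.0−-2.1)²/(2·0.6²)) = 0.664904·exp(-23.34722) = 4.82158e-11
  p_B = (1/(0.5·√(2π)))·exp(−(2.0−-0.2)²/(2·0.5²)) = 0.797885·exp(-9.68000) = 4.98849e-05
  p_C = (1/(0.7·√(2π)))·exp(−(2.0−2.3)²/(2·0.7²)) = 0.569918·exp(-0.09184) = 0.51991
  p_D = (1/(0.7·√(2π)))·exp(−(2.0−3.3)²/(2·0.7²)) = 0.569918·exp(-1.72449) = 0.101596
Unnormalised posteriors:
  w_A·p_A = 0.31 × 4.82158e-11 = 1.49469e-11
  w_B·p_B = 0.30 × 4.98849e-05 = 1.49655e-05
  w_C·p_C = 0.10 × 0.51991 = 0.051991
  w_D·p_D = 0.29 × 0.101596 = 0.0294628
Normaliser: 1.49469e-11 + 1.49655e-05 + 0.051991 + 0.0294628 = 0.0814687
P(Class C | data) ≈ 0.638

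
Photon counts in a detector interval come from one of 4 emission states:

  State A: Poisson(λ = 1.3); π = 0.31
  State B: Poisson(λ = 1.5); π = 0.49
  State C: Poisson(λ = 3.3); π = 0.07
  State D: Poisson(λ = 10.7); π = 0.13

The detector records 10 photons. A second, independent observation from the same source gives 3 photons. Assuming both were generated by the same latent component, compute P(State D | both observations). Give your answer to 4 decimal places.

The responsibility of component k is w_k f_k(x) divided by Σ_j w_j f_j(x).
Since both observations come from the same component, the likelihood for component k is f_k(x₁)·f_k(x₂).
  p_A = [e^(−1.3)·1.3^10/10! = 1.03535e-06] × [0.0997921] = 1.0332e-07
  p_B = [e^(−1.5)·1.5^10/10! = 3.54575e-06] × [0.125511] = 4.45029e-07
  p_C = [e^(−3.3)·3.3^10/10! = 0.0015567] × [0.220912] = 0.000343893
  p_D = [e^(−10.7)·10.7^10/10! = 0.122215] × [0.00460309] = 0.000562565
Prior × likelihood for each component:
  w_A·p_A = 0.31 × 1.0332e-07 = 3.20291e-08
  w_B·p_B = 0.49 × 4.45029e-07 = 2.18064e-07
  w_C·p_C = 0.07 × 0.000343893 = 2.40725e-05
  w_D·p_D = 0.13 × 0.000562565 = 7.31335e-05
Evidence: 3.20291e-08 + 2.18064e-07 + 2.40725e-05 + 7.31335e-05 = 9.74561e-05
Responsibility of State D: 7.31335e-05 / 9.74561e-05 ≈ 0.7504

0.7504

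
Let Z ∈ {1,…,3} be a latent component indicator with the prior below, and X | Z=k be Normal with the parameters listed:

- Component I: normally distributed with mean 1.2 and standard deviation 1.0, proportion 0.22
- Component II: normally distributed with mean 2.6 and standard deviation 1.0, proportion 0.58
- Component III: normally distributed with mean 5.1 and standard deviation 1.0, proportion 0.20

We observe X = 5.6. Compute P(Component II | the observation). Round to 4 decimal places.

Apply Bayes' rule: the posterior for each component is proportional to its prior times its likelihood at x.
Component likelihoods at x = 5.6:
  p_I = (1/(1.0·√(2π)))·exp(−(5.6−1.2)²/(2·1.0²)) = 0.398942·exp(-9.68000) = 2.49425e-05
  p_II = (1/(1.0·√(2π)))·exp(−(5.6−2.6)²/(2·1.0²)) = 0.398942·exp(-4.50000) = 0.00443185
  p_III = (1/(1.0·√(2π)))·exp(−(5.6−5.1)²/(2·1.0²)) = 0.398942·exp(-0.12500) = 0.352065
Weight by the priors:
  π_I·p_I = 0.22 × 2.49425e-05 = 5.48734e-06
  π_II·p_II = 0.58 × 0.00443185 = 0.00257047
  π_III·p_III = 0.20 × 0.352065 = 0.0704131
Marginal: 5.48734e-06 + 0.00257047 + 0.0704131 = 0.072989
P(Component II | the observation) ≈ 0.0352

0.0352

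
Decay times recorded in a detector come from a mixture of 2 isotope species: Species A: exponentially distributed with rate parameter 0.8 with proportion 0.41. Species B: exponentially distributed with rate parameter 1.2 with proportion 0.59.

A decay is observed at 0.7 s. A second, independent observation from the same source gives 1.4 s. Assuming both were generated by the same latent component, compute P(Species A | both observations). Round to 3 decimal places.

0.417

By Bayes' theorem, P(k | x) = π_k f_k(x) / Σ_j π_j f_j(x).
Since both observations come from the same component, the likelihood for component k is f_k(x₁)·f_k(x₂).
  p_A = [0.8·e^(−0.8·0.7) = 0.8·e^(−0.5600) = 0.456967] × [0.261024] = 0.119279
  p_B = [1.2·e^(−1.2·0.7) = 1.2·e^(−0.8400) = 0.518053] × [0.223649] = 0.115862
Unnormalised posteriors:
  π_A·p_A = 0.41 × 0.119279 = 0.0489045
  π_B·p_B = 0.59 × 0.115862 = 0.0683585
Denominator: 0.0489045 + 0.0683585 = 0.117263
P(Species A | x₁,x₂) = 0.0489045 / 0.117263 ≈ 0.417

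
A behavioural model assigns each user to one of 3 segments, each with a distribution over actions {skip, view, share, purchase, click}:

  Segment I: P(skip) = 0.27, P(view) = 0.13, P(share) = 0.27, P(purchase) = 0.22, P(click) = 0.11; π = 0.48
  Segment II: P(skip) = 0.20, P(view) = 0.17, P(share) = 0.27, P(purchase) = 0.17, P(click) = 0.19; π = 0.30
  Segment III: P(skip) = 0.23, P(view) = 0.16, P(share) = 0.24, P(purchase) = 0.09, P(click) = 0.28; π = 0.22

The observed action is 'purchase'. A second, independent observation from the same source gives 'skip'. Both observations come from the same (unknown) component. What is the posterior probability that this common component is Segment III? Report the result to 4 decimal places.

0.1053

The responsibility of component k is P(Z=k) f_k(x) divided by Σ_j P(Z=j) f_j(x).
Since both observations come from the same component, the likelihood for component k is f_k(x₁)·f_k(x₂).
  p_I = [P(purchase | comp) = 0.22] × [0.27] = 0.0594
  p_II = [P(purchase | comp) = 0.17] × [0.2] = 0.034
  p_III = [P(purchase | comp) = 0.09] × [0.23] = 0.0207
Unnormalised posteriors:
  P(Z=I)·p_I = 0.48 × 0.0594 = 0.028512
  P(Z=II)·p_II = 0.30 × 0.034 = 0.0102
  P(Z=III)·p_III = 0.22 × 0.0207 = 0.004554
Normaliser: 0.028512 + 0.0102 + 0.004554 = 0.043266
P(Segment III | data) ≈ 0.1053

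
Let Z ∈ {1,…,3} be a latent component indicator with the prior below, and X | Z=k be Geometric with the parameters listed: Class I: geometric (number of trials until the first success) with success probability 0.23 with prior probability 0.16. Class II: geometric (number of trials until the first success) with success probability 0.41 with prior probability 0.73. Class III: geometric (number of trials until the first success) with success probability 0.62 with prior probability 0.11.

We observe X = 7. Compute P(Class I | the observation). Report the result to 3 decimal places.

Apply Bayes' rule: the posterior for each component is proportional to its prior times its likelihood at x.
Geometric probabilities:
  p_I = 0.23·(1−0.23)^6 = 0.23·0.208422 = 0.0479371
  p_II = 0.41·(1−0.41)^6 = 0.41·0.0421805 = 0.017294
  p_III = 0.62·(1−0.62)^6 = 0.62·0.00301094 = 0.00186678
Multiply by the mixture weights:
  P(Z=I)·p_I = 0.16 × 0.0479371 = 0.00766994
  P(Z=II)·p_II = 0.73 × 0.017294 = 0.0126246
  P(Z=III)·p_III = 0.11 × 0.00186678 = 0.000205346
Denominator: 0.00766994 + 0.0126246 + 0.000205346 = 0.0204999
P(Class I | x) ≈ 0.374

0.374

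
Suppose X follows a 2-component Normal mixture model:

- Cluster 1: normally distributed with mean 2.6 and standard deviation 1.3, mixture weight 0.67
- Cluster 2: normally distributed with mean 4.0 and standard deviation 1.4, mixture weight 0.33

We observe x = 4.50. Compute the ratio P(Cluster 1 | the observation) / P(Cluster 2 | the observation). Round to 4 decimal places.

0.8009

Since P(k|x) ∝ w_k f_k(x), the posterior odds are w_i f_i(x) / (w_j f_j(x)).
Normal densities:
  L_1 = 0.105468
  L_2 = 0.267353
Odds = (0.67/0.33) × (0.105468/0.267353) = 2.0303 × 0.394489 ≈ 0.8009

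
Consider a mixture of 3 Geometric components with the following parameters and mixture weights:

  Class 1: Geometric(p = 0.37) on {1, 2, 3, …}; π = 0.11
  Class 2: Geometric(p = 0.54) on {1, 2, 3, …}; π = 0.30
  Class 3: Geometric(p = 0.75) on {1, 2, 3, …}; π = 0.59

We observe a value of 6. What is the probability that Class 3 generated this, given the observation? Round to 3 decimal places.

0.055

P(component k | x) = π_k·f_k(x) / marginal(x), where marginal(x) = Σ_j π_j·f_j(x).
Evaluate each component's likelihood at the observed value:
  f_1 = 0.0367202
  f_2 = 0.011122
  f_3 = 0.000732422
Unnormalised posteriors:
  π_1·f_1 = 0.11 × 0.0367202 = 0.00403922
  π_2·f_2 = 0.30 × 0.011122 = 0.0033366
  π_3·f_3 = 0.59 × 0.000732422 = 0.000432129
Sum: 0.00403922 + 0.0033366 + 0.000432129 = 0.00780795
P(Class 3 | data) ≈ 0.055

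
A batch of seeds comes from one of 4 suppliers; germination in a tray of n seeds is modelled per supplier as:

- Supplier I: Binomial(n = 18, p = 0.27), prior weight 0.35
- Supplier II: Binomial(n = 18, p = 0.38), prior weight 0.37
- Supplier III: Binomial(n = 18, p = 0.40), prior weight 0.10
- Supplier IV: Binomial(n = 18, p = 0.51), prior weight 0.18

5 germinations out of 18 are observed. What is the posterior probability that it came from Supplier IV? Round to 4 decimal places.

0.0360

Posterior ∝ prior × likelihood, so P(k | x) ∝ P(Z=k) f_k(x); normalise over all components.
Evaluate each component's likelihood at the observed value:
  p_I = C(18,5)·0.27^5·0.73^13 = 8568·0.00143489·0.0167185 = 0.20554
  p_II = C(18,5)·0.38^5·0.62^13 = 8568·0.00792352·0.00200029 = 0.135797
  p_III = C(18,5)·0.40^5·0.60^13 = 8568·0.01024·0.00130607 = 0.11459
  p_IV = C(18,5)·0.51^5·0.49^13 = 8568·0.0345025·9.38748e-05 = 0.027751
Prior × likelihood for each component:
  P(Z=I)·p_I = 0.35 × 0.20554 = 0.0719389
  P(Z=II)·p_II = 0.37 × 0.135797 = 0.0502448
  P(Z=III)·p_III = 0.10 × 0.11459 = 0.011459
  P(Z=IV)·p_IV = 0.18 × 0.027751 = 0.00499519
Denominator: 0.0719389 + 0.0502448 + 0.011459 + 0.00499519 = 0.138638
Responsibility of Supplier IV: 0.00499519 / 0.138638 ≈ 0.0360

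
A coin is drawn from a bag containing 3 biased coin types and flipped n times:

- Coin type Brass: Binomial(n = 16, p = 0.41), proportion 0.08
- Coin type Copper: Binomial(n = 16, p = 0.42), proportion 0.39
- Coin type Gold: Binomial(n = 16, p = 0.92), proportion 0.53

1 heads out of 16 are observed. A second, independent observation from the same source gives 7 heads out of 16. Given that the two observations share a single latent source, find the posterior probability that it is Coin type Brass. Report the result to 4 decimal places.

0.2032

Posterior ∝ prior × likelihood, so P(k | x) ∝ π_k f_k(x); normalise over all components.
Since both observations come from the same component, the likelihood for component k is f_k(x₁)·f_k(x₂).
  L_Brass = [C(16,1)·0.41^1·0.59^15 = 16·0.41·0.00036541 = 0.00239709] × [0.193011] = 0.000462663
  L_Copper = [C(16,1)·0.42^1·0.58^15 = 16·0.42·0.000282761 = 0.00190016] × [0.195895] = 0.000372231
  L_Gold = [C(16,1)·0.92^1·0.08^15 = 16·0.92·3.51844e-17 = 5.17914e-16] × [8.56546e-07] = 4.43617e-22
Prior × likelihood for each component:
  π_Brass·L_Brass = 0.08 × 0.000462663 = 3.70131e-05
  π_Copper·L_Copper = 0.39 × 0.000372231 = 0.00014517
  π_Gold·L_Gold = 0.53 × 4.43617e-22 = 2.35117e-22
Marginal: 3.70131e-05 + 0.00014517 + 2.35117e-22 = 0.000182183
Responsibility of Coin type Brass: 3.70131e-05 / 0.000182183 ≈ 0.2032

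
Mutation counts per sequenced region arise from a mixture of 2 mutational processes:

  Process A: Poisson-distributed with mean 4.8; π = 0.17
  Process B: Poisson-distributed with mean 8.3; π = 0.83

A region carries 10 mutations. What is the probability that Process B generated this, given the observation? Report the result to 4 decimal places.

0.9724

Apply Bayes' rule: the posterior for each component is proportional to its prior times its likelihood at x.
Component likelihoods at x = 10 mutations:
  p_A = e^(−4.8)·4.8^10/10! = 0.0147243
  p_B = e^(−8.3)·8.3^10/10! = 0.106261
Multiply by the mixture weights:
  π_A·p_A = 0.17 × 0.0147243 = 0.00250314
  π_B·p_B = 0.83 × 0.106261 = 0.0881966
Evidence: 0.00250314 + 0.0881966 = 0.0906997
P(Process B | the observation) = 0.0881966 / 0.0906997 ≈ 0.9724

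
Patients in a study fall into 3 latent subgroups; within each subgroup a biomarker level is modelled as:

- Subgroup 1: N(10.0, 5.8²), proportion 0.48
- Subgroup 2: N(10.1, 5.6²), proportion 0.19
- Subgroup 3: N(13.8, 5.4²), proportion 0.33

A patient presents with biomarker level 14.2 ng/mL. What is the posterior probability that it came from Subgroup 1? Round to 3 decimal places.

0.423

P(component k | x) = π_k·f_k(x) / marginal(x), where marginal(x) = Σ_j π_j·f_j(x).
Evaluate each component's likelihood at the observed value:
  f_1 = (1/(5.8·√(2π)))·exp(−(14.2−10.0)²/(2·5.8²)) = 0.068783·exp(-0.26219) = 0.0529195
  f_2 = (1/(5.6·√(2π)))·exp(−(14.2−10.1)²/(2·5.6²)) = 0.071240·exp(-0.26802) = 0.0544909
  f_3 = (1/(5.4·√(2π)))·exp(−(14.2−13.8)²/(2·5.4²)) = 0.073878·exp(-0.00274) = 0.0736758
Multiply by the mixture weights:
  π_1·f_1 = 0.48 × 0.0529195 = 0.0254013
  π_2·f_2 = 0.19 × 0.0544909 = 0.0103533
  π_3·f_3 = 0.33 × 0.0736758 = 0.024313
Denominator: 0.0254013 + 0.0103533 + 0.024313 = 0.0600676
P(Subgroup 1 | data) = 0.0254013 / 0.0600676 ≈ 0.423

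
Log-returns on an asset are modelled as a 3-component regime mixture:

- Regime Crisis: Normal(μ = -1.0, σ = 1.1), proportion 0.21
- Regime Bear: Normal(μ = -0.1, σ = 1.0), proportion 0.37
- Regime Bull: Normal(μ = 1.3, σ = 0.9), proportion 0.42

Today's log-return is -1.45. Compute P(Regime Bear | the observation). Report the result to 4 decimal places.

0.4525

By Bayes' theorem, P(k | x) = P(Z=k) f_k(x) / Σ_j P(Z=j) f_j(x).
Evaluate each component's likelihood at the observed value:
  f_Crisis = (1/(1.1·√(2π)))·exp(−(-1.45−-1.0)²/(2·1.1²)) = 0.362675·exp(-0.08368) = 0.333562
  f_Bear = (1/(1.0·√(2π)))·exp(−(-1.45−-0.1)²/(2·1.0²)) = 0.398942·exp(-0.91125) = 0.160383
  f_Bull = (1/(0.9·√(2π)))·exp(−(-1.45−1.3)²/(2·0.9²)) = 0.443269·exp(-4.66821) = 0.00416188
Prior × likelihood for each component:
  P(Z=Crisis)·f_Crisis = 0.21 × 0.333562 = 0.070048
  P(Z=Bear)·f_Bear = 0.37 × 0.160383 = 0.0593418
  P(Z=Bull)·f_Bull = 0.42 × 0.00416188 = 0.00174799
Sum: 0.070048 + 0.0593418 + 0.00174799 = 0.131138
Responsibility of Regime Bear: 0.0593418 / 0.131138 ≈ 0.4525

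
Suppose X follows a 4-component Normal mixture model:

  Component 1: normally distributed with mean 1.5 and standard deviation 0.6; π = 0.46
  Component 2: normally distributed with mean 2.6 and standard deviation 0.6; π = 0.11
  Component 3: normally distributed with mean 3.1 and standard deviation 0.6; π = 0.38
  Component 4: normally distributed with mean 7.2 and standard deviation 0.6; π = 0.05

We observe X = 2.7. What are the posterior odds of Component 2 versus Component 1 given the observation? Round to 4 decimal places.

Only the two components matter; the odds are (π_i f_i(x)) / (π_j f_j(x)).
Component likelihoods at x = 2.7:
  L_1 = (1/(0.6·√(2π)))·exp(−(2.7−1.5)²/(2·0.6²)) = 0.664904·exp(-2.00000) = 0.0899849
  L_2 = (1/(0.6·√(2π)))·exp(−(2.7−2.6)²/(2·0.6²)) = 0.664904·exp(-0.01389) = 0.655733
  L_3 = (1/(0.6·√(2π)))·exp(−(2.7−3.1)²/(2·0.6²)) = 0.664904·exp(-0.22222) = 0.532413
  L_4 = (1/(0.6·√(2π)))·exp(−(2.7−7.2)²/(2·0.6²)) = 0.664904·exp(-28.12500) = 4.0572e-13
Odds = (0.11/0.46) × (0.655733/0.0899849) = 0.23913 × 7.28714 ≈ 1.7426

1.7426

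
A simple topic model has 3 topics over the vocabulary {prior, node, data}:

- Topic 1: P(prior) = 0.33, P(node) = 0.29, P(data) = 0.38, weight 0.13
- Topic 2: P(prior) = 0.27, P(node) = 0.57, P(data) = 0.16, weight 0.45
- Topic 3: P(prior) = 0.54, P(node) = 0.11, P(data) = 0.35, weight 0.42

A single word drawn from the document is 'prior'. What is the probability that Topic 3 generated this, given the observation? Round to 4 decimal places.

0.5798

Apply Bayes' rule: the posterior for each component is proportional to its prior times its likelihood at x.
Categorical probabilities:
  p_1 = 0.33
  p_2 = 0.27
  p_3 = 0.54
Weight by the priors:
  π_1·p_1 = 0.13 × 0.33 = 0.0429
  π_2·p_2 = 0.45 × 0.27 = 0.1215
  π_3·p_3 = 0.42 × 0.54 = 0.2268
Evidence: 0.0429 + 0.1215 + 0.2268 = 0.3912
So the posterior for Topic 3 is 0.2268 / 0.3912 ≈ 0.5798.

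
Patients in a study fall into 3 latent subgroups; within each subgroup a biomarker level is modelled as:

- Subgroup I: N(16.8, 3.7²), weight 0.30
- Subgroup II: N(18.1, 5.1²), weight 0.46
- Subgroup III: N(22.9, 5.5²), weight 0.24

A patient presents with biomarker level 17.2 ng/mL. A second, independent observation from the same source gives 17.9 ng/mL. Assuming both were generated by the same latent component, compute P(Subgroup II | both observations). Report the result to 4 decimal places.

Apply Bayes' rule: the posterior for each component is proportional to its prior times its likelihood at x.
Since both observations come from the same component, the likelihood for component k is f_k(x₁)·f_k(x₂).
  f_I = [0.107194] × [0.103161] = 0.0110582
  f_II = [0.0770154] × [0.0781639] = 0.00601982
  f_III = [0.0423956] × [0.0479829] = 0.00203426
Multiply by the mixture weights:
  π_I·f_I = 0.30 × 0.0110582 = 0.00331747
  π_II·f_II = 0.46 × 0.00601982 = 0.00276912
  π_III·f_III = 0.24 × 0.00203426 = 0.000488223
Marginal: 0.00331747 + 0.00276912 + 0.000488223 = 0.00657481
Responsibility of Subgroup II: 0.00276912 / 0.00657481 ≈ 0.4212

0.4212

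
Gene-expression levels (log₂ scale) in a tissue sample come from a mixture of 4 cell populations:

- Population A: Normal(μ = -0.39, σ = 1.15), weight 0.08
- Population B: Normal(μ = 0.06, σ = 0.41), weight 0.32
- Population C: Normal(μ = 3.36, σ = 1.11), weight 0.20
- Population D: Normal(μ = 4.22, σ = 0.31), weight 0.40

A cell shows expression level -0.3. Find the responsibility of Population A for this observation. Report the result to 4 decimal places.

0.1154

Apply Bayes' rule: the posterior for each component is proportional to its prior times its likelihood at x.
Evaluate each component's likelihood at the observed value:
  p_A = 0.345846
  p_B = 0.661778
  p_C = 0.00156576
  p_D = 8.8122e-47
Multiply by the mixture weights:
  π_A·p_A = 0.08 × 0.345846 = 0.0276676
  π_B·p_B = 0.32 × 0.661778 = 0.211769
  π_C·p_C = 0.20 × 0.00156576 = 0.000313152
  π_D·p_D = 0.40 × 8.8122e-47 = 3.52488e-47
Sum: 0.0276676 + 0.211769 + 0.000313152 + 3.52488e-47 = 0.23975
Responsibility of Population A: 0.0276676 / 0.23975 ≈ 0.1154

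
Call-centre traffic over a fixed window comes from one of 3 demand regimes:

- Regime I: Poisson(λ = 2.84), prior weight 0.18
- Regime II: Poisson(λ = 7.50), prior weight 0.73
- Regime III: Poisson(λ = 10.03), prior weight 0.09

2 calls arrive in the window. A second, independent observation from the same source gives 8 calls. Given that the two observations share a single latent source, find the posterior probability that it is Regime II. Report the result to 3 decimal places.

0.847

Posterior ∝ prior × likelihood, so P(k | x) ∝ P(Z=k) f_k(x); normalise over all components.
Since both observations come from the same component, the likelihood for component k is f_k(x₁)·f_k(x₂).
  f_I = [e^(−2.84)·2.84^2/2! = 0.235619] × [0.00613239] = 0.00144491
  f_II = [e^(−7.50)·7.50^2/2! = 0.0155555] × [0.137329] = 0.00213621
  f_III = [e^(−10.03)·10.03^2/2! = 0.00221615] × [0.111921] = 0.000248034
Prior × likelihood for each component:
  P(Z=I)·f_I = 0.18 × 0.00144491 = 0.000260083
  P(Z=II)·f_II = 0.73 × 0.00213621 = 0.00155944
  P(Z=III)·f_III = 0.09 × 0.000248034 = 2.23231e-05
Denominator: 0.000260083 + 0.00155944 + 2.23231e-05 = 0.00184184
So the posterior for Regime II is 0.00155944 / 0.00184184 ≈ 0.847.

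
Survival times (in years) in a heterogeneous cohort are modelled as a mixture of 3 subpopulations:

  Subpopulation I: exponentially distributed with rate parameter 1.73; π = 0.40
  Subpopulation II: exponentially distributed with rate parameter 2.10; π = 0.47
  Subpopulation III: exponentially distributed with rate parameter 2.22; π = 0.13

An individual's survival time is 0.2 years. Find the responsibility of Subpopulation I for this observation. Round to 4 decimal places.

0.3700

By Bayes' theorem, P(k | x) = P(Z=k) f_k(x) / Σ_j P(Z=j) f_j(x).
Evaluate each component's likelihood at the observed value:
  L_I = 1.224
  L_II = 1.3798
  L_III = 1.42405
Weight by the priors:
  P(Z=I)·L_I = 0.40 × 1.224 = 0.489599
  P(Z=II)·L_II = 0.47 × 1.3798 = 0.648505
  P(Z=III)·L_III = 0.13 × 1.42405 = 0.185127
Sum: 0.489599 + 0.648505 + 0.185127 = 1.32323
Responsibility of Subpopulation I: 0.489599 / 1.32323 ≈ 0.3700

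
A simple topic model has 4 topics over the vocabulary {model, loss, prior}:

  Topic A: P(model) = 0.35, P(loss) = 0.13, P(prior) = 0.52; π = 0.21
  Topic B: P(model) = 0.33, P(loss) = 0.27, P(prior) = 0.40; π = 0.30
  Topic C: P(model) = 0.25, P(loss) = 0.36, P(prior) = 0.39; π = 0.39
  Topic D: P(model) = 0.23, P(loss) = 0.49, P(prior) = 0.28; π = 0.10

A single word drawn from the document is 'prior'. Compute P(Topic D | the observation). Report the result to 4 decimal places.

By Bayes' theorem, P(k | x) = P(Z=k) f_k(x) / Σ_j P(Z=j) f_j(x).
Evaluate each component's likelihood at the observed value:
  L_A = P(prior | comp) = 0.52
  L_B = P(prior | comp) = 0.40
  L_C = P(prior | comp) = 0.39
  L_D = P(prior | comp) = 0.28
Multiply by the mixture weights:
  P(Z=A)·L_A = 0.21 × 0.52 = 0.1092
  P(Z=B)·L_B = 0.30 × 0.4 = 0.12
  P(Z=C)·L_C = 0.39 × 0.39 = 0.1521
  P(Z=D)·L_D = 0.10 × 0.28 = 0.028
Denominator: 0.1092 + 0.12 + 0.1521 + 0.028 = 0.4093
P(Topic D | the observation) = 0.028 / 0.4093 ≈ 0.0684

0.0684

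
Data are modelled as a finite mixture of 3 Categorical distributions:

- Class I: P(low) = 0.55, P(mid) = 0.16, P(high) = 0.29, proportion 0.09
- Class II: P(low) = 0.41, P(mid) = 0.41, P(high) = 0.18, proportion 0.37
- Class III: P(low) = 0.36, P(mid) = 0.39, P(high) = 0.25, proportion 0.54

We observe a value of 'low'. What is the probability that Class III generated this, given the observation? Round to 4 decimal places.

0.4914

Posterior ∝ prior × likelihood, so P(k | x) ∝ w_k f_k(x); normalise over all components.
Component likelihoods at x = 'low':
  f_I = 0.55
  f_II = 0.41
  f_III = 0.36
Unnormalised posteriors:
  w_I·f_I = 0.09 × 0.55 = 0.0495
  w_II·f_II = 0.37 × 0.41 = 0.1517
  w_III·f_III = 0.54 × 0.36 = 0.1944
Marginal: 0.0495 + 0.1517 + 0.1944 = 0.3956
P(Class III | data) ≈ 0.4914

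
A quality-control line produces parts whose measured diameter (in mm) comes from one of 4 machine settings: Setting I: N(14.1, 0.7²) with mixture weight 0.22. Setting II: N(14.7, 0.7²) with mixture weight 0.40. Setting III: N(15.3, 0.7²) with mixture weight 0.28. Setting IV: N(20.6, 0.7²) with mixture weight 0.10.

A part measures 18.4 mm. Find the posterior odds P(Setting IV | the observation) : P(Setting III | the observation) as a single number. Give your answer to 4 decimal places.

Posterior odds = (P(Z=i) f_i(x)) / (P(Z=j) f_j(x)); the normalising sum cancels.
Component likelihoods at x = 18.4 mm:
  p_I = 3.64609e-09
  p_II = 4.88634e-07
  p_III = 3.14099e-05
  p_IV = 0.00408253
Posterior odds = (P(Z=IV)·p_IV) / (P(Z=III)·p_III) = (0.10·0.00408253) / (0.28·3.14099e-05) = 0.000408253 / 8.79478e-06 ≈ 46.4199

46.4199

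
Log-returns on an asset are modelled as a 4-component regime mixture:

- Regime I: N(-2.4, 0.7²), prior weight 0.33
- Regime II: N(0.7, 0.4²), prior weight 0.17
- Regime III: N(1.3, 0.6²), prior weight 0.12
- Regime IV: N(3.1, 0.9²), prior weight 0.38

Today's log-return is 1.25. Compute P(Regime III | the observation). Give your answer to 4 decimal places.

0.4797

Apply Bayes' rule: the posterior for each component is proportional to its prior times its likelihood at x.
Evaluate each component's likelihood at the observed value:
  p_I = (1/(0.7·√(2π)))·exp(−(1.25−-2.4)²/(2·0.7²)) = 0.569918·exp(-13.59439) = 7.10959e-07
  p_II = (1/(0.4·√(2π)))·exp(−(1.25−0.7)²/(2·0.4²)) = 0.997356·exp(-0.94531) = 0.387531
  p_III = (1/(0.6·√(2π)))·exp(−(1.25−1.3)²/(2·0.6²)) = 0.664904·exp(-0.00347) = 0.662599
  p_IV = (1/(0.9·√(2π)))·exp(−(1.25−3.1)²/(2·0.9²)) = 0.443269·exp(-2.11265) = 0.0535986
Unnormalised posteriors:
  w_I·p_I = 0.33 × 7.10959e-07 = 2.34616e-07
  w_II·p_II = 0.17 × 0.387531 = 0.0658802
  w_III·p_III = 0.12 × 0.662599 = 0.0795119
  w_IV·p_IV = 0.38 × 0.0535986 = 0.0203675
Marginal: 2.34616e-07 + 0.0658802 + 0.0795119 + 0.0203675 = 0.16576
So the posterior for Regime III is 0.0795119 / 0.16576 ≈ 0.4797.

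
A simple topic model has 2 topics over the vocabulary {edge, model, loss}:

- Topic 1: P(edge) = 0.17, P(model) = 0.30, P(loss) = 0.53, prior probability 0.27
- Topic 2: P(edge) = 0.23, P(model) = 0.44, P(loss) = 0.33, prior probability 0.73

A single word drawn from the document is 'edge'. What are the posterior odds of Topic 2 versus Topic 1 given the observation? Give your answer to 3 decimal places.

3.658

Posterior odds = (P(Z=i) f_i(x)) / (P(Z=j) f_j(x)); the normalising sum cancels.
Evaluate each component's likelihood at the observed value:
  L_1 = 0.17
  L_2 = 0.23
0.1679 / 0.0459 ≈ 3.658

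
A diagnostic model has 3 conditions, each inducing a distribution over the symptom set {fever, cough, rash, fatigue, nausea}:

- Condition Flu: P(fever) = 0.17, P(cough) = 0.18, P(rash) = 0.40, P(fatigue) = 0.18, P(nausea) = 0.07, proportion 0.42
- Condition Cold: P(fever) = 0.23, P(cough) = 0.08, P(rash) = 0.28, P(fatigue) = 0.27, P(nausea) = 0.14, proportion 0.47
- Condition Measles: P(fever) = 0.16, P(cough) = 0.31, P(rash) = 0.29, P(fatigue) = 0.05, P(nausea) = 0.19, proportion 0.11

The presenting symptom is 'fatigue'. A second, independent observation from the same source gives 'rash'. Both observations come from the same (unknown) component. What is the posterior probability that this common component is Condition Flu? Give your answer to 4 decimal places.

0.4489

P(component k | x) = P(Z=k)·f_k(x) / marginal(x), where marginal(x) = Σ_j P(Z=j)·f_j(x).
Since both observations come from the same component, the likelihood for component k is f_k(x₁)·f_k(x₂).
  f_Flu = [P(fatigue | comp) = 0.18] × [0.4] = 0.072
  f_Cold = [P(fatigue | comp) = 0.27] × [0.28] = 0.0756
  f_Measles = [P(fatigue | comp) = 0.05] × [0.29] = 0.0145
Weight by the priors:
  P(Z=Flu)·f_Flu = 0.42 × 0.072 = 0.03024
  P(Z=Cold)·f_Cold = 0.47 × 0.0756 = 0.035532
  P(Z=Measles)·f_Measles = 0.11 × 0.0145 = 0.001595
Denominator: 0.03024 + 0.035532 + 0.001595 = 0.067367
P(Condition Flu | x) ≈ 0.4489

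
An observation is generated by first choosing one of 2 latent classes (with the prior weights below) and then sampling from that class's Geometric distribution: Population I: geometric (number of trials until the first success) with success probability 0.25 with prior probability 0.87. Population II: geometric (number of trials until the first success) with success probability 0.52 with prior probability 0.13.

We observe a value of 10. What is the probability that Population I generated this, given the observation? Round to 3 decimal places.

0.994

Apply Bayes' rule: the posterior for each component is proportional to its prior times its likelihood at x.
Component likelihoods at x = 10:
  f_I = 0.25·(1−0.25)^9 = 0.25·0.0750847 = 0.0187712
  f_II = 0.52·(1−0.52)^9 = 0.52·0.00135261 = 0.000703355
Unnormalised posteriors:
  π_I·f_I = 0.87 × 0.0187712 = 0.0163309
  π_II·f_II = 0.13 × 0.000703355 = 9.14361e-05
Denominator: 0.0163309 + 9.14361e-05 = 0.0164224
So the posterior for Population I is 0.0163309 / 0.0164224 ≈ 0.994.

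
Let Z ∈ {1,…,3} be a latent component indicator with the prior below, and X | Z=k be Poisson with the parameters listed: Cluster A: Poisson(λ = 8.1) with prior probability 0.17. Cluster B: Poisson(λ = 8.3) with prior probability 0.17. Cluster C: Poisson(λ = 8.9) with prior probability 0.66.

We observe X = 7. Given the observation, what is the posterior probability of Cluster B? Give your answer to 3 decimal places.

0.182

The responsibility of component k is π_k f_k(x) divided by Σ_j π_j f_j(x).
Component likelihoods at x = 7:
  L_A = e^(−8.1)·8.1^7/7! = 0.137778
  L_B = e^(−8.3)·8.3^7/7! = 0.133805
  L_C = e^(−8.9)·8.9^7/7! = 0.119696
Weight by the priors:
  π_A·L_A = 0.17 × 0.137778 = 0.0234222
  π_B·L_B = 0.17 × 0.133805 = 0.0227468
  π_C·L_C = 0.66 × 0.119696 = 0.0789992
Marginal: 0.0234222 + 0.0227468 + 0.0789992 = 0.125168
P(Cluster B | data) = 0.0227468 / 0.125168 ≈ 0.182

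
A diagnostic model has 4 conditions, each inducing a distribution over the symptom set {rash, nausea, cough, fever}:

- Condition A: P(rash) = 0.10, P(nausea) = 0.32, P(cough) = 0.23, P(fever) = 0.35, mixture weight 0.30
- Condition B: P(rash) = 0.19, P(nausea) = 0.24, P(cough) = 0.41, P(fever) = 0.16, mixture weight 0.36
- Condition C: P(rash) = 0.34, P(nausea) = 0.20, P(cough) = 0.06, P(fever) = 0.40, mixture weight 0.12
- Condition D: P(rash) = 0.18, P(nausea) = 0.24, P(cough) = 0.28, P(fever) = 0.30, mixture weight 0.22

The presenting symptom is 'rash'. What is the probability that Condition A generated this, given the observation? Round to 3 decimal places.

By Bayes' theorem, P(k | x) = w_k f_k(x) / Σ_j w_j f_j(x).
Evaluate each component's likelihood at the observed value:
  f_A = P(rash | comp) = 0.10
  f_B = P(rash | comp) = 0.19
  f_C = P(rash | comp) = 0.34
  f_D = P(rash | comp) = 0.18
Weight by the priors:
  w_A·f_A = 0.30 × 0.1 = 0.03
  w_B·f_B = 0.36 × 0.19 = 0.0684
  w_C·f_C = 0.12 × 0.34 = 0.0408
  w_D·f_D = 0.22 × 0.18 = 0.0396
Sum: 0.03 + 0.0684 + 0.0408 + 0.0396 = 0.1788
P(Condition A | the observation) = 0.03 / 0.1788 ≈ 0.168

0.168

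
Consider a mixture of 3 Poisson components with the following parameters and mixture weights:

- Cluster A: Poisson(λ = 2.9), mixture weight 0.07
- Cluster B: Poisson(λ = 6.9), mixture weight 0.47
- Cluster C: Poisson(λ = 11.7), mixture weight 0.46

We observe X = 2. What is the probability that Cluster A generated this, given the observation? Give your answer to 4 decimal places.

By Bayes' theorem, P(k | x) = w_k f_k(x) / Σ_j w_j f_j(x).
Evaluate each component's likelihood at the observed value:
  L_A = 0.231373
  L_B = 0.0239903
  L_C = 0.00056767
Prior × likelihood for each component:
  w_A·L_A = 0.07 × 0.231373 = 0.0161961
  w_B·L_B = 0.47 × 0.0239903 = 0.0112755
  w_C·L_C = 0.46 × 0.00056767 = 0.000261128
Sum: 0.0161961 + 0.0112755 + 0.000261128 = 0.0277327
P(Cluster A | data) = 0.0161961 / 0.0277327 ≈ 0.5840

0.5840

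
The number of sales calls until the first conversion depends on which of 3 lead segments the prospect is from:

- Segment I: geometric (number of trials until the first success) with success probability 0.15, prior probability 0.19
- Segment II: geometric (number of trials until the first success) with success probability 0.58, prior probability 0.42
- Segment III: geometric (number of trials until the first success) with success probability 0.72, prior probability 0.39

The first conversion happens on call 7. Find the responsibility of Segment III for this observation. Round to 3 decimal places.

0.011

Posterior ∝ prior × likelihood, so P(k | x) ∝ w_k f_k(x); normalise over all components.
Geometric probabilities:
  f_I = 0.0565724
  f_II = 0.00318364
  f_III = 0.000346961
Weight by the priors:
  w_I·f_I = 0.19 × 0.0565724 = 0.0107488
  w_II·f_II = 0.42 × 0.00318364 = 0.00133713
  w_III·f_III = 0.39 × 0.000346961 = 0.000135315
Sum: 0.0107488 + 0.00133713 + 0.000135315 = 0.0122212
Responsibility of Segment III: 0.000135315 / 0.0122212 ≈ 0.011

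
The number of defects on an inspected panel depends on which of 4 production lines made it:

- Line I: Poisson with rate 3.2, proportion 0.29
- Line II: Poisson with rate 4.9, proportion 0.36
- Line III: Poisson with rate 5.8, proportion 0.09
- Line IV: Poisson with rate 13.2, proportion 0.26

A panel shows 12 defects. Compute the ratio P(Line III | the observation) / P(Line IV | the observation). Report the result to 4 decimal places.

The posterior odds equal the prior odds times the likelihood ratio: (π_i/π_j)·(f_i(x)/f_j(x)).
Evaluate each component's likelihood at the observed value:
  p_I = e^(−3.2)·3.2^12/12! = 9.81116e-05
  p_II = e^(−4.9)·4.9^12/12! = 0.00297833
  p_III = e^(−5.8)·5.8^12/12! = 0.0091599
  p_IV = e^(−13.2)·13.2^12/12! = 0.108109
Odds = (0.09/0.26) × (0.0091599/0.108109) = 0.346154 × 0.0847282 ≈ 0.0293

0.0293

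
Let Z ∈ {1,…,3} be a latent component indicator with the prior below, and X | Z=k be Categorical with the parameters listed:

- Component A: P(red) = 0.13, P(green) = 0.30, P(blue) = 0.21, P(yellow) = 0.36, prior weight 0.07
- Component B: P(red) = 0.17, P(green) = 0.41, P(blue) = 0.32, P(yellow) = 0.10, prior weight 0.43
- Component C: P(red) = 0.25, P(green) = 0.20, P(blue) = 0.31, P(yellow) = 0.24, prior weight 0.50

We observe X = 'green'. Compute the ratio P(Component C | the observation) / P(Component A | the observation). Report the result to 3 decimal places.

Only the two components matter; the odds are (w_i f_i(x)) / (w_j f_j(x)).
Evaluate each component's likelihood at the observed value:
  f_A = 0.3
  f_B = 0.41
  f_C = 0.2
0.1 / 0.021 ≈ 4.762

4.762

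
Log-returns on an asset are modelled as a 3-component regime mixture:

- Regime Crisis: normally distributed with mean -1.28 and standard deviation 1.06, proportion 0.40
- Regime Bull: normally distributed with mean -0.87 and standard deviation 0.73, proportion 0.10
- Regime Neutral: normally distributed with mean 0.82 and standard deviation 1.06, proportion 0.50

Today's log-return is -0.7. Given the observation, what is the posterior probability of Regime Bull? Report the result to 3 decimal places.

0.213

P(component k | x) = π_k·f_k(x) / marginal(x), where marginal(x) = Σ_j π_j·f_j(x).
Normal densities:
  f_Crisis = (1/(1.06·√(2π)))·exp(−(-0.7−-1.28)²/(2·1.06²)) = 0.376361·exp(-0.14970) = 0.324035
  f_Bull = (1/(0.73·√(2π)))·exp(−(-0.7−-0.87)²/(2·0.73²)) = 0.546496·exp(-0.02712) = 0.531877
  f_Neutral = (1/(1.06·√(2π)))·exp(−(-0.7−0.82)²/(2·1.06²)) = 0.376361·exp(-1.02812) = 0.134616
Multiply by the mixture weights:
  π_Crisis·f_Crisis = 0.40 × 0.324035 = 0.129614
  π_Bull·f_Bull = 0.10 × 0.531877 = 0.0531877
  π_Neutral·f_Neutral = 0.50 × 0.134616 = 0.0673078
Sum: 0.129614 + 0.0531877 + 0.0673078 = 0.250109
Responsibility of Regime Bull: 0.0531877 / 0.250109 ≈ 0.213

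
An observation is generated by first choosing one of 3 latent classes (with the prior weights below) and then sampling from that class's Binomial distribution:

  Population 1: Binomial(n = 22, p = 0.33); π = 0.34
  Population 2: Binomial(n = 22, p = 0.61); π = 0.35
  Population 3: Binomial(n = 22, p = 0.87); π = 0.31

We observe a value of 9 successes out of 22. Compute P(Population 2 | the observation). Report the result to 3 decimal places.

0.186

P(component k | x) = P(Z=k)·f_k(x) / marginal(x), where marginal(x) = Σ_j P(Z=j)·f_j(x).
Evaluate each component's likelihood at the observed value:
  p_1 = C(22,9)·0.33^9·0.67^13 = 497420·4.64115e-05·0.00548242 = 0.126567
  p_2 = C(22,9)·0.61^9·0.39^13 = 497420·0.0116941·4.82881e-06 = 0.0280887
  p_3 = C(22,9)·0.87^9·0.13^13 = 497420·0.285544·3.02875e-12 = 4.3019e-07
Weight by the priors:
  P(Z=1)·p_1 = 0.34 × 0.126567 = 0.0430328
  P(Z=2)·p_2 = 0.35 × 0.0280887 = 0.00983105
  P(Z=3)·p_3 = 0.31 × 4.3019e-07 = 1.33359e-07
Marginal: 0.0430328 + 0.00983105 + 1.33359e-07 = 0.052864
So the posterior for Population 2 is 0.00983105 / 0.052864 ≈ 0.186.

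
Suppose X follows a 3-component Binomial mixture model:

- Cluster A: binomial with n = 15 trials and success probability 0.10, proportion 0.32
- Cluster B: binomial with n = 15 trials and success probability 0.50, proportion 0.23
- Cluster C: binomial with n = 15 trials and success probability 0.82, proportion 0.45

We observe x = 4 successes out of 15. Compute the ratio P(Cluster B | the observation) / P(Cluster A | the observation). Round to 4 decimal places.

The posterior odds equal the prior odds times the likelihood ratio: (π_i/π_j)·(f_i(x)/f_j(x)).
Evaluate each component's likelihood at the observed value:
  L_A = C(15,4)·0.10^4·0.90^11 = 1365·0.0001·0.313811 = 0.0428351
  L_B = C(15,4)·0.50^4·0.50^11 = 1365·0.0625·0.000488281 = 0.0416565
  L_C = C(15,4)·0.82^4·0.18^11 = 1365·0.452122·6.42684e-09 = 3.9663e-06
0.00958099 / 0.0137072 ≈ 0.6990

0.6990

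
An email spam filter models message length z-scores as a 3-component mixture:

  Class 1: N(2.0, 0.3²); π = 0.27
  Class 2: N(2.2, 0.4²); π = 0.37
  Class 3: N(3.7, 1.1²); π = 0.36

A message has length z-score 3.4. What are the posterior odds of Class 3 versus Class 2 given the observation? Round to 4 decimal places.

30.6861

Only the two components matter; the odds are (P(Z=i) f_i(x)) / (P(Z=j) f_j(x)).
Normal densities:
  p_1 = 2.48202e-05
  p_2 = 0.0110796
  p_3 = 0.349435
Odds = (0.36/0.37) × (0.349435/0.0110796) = 0.972973 × 31.5385 ≈ 30.6861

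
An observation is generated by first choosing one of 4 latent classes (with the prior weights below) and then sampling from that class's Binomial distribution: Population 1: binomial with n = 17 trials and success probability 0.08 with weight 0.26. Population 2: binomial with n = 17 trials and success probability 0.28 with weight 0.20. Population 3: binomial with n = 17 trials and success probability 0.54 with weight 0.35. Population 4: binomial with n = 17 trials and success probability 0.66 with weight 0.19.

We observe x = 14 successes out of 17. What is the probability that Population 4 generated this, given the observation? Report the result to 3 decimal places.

0.784

By Bayes' theorem, P(k | x) = π_k f_k(x) / Σ_j π_j f_j(x).
Binomial probabilities:
  L_1 = 2.3288e-13
  L_2 = 4.62082e-06
  L_3 = 0.0118657
  L_4 = 0.0795355
Unnormalised posteriors:
  π_1·L_1 = 0.26 × 2.3288e-13 = 6.05488e-14
  π_2·L_2 = 0.20 × 4.62082e-06 = 9.24164e-07
  π_3·L_3 = 0.35 × 0.0118657 = 0.00415301
  π_4·L_4 = 0.19 × 0.0795355 = 0.0151117
Marginal: 6.05488e-14 + 9.24164e-07 + 0.00415301 + 0.0151117 = 0.0192657
P(Population 4 | data) ≈ 0.784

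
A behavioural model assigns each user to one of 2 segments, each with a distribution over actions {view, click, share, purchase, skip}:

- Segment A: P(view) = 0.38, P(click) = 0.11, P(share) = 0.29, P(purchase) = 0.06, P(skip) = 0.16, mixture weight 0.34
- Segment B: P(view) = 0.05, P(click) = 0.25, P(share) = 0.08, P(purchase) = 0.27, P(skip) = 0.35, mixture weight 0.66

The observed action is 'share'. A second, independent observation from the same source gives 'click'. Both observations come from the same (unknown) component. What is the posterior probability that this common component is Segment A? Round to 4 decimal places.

0.4511

By Bayes' theorem, P(k | x) = w_k f_k(x) / Σ_j w_j f_j(x).
Since both observations come from the same component, the likelihood for component k is f_k(x₁)·f_k(x₂).
  p_A = [0.29] × [0.11] = 0.0319
  p_B = [0.08] × [0.25] = 0.02
Weight by the priors:
  w_A·p_A = 0.34 × 0.0319 = 0.010846
  w_B·p_B = 0.66 × 0.02 = 0.0132
Normaliser: 0.010846 + 0.0132 = 0.024046
P(Segment A | data) = 0.010846 / 0.024046 ≈ 0.4511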